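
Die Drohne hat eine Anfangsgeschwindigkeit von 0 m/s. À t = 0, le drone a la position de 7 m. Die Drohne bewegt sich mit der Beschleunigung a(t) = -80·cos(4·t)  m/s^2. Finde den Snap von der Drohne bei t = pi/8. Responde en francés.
Pour résoudre ceci, nous devons prendre 2 dérivées de notre équation de l'accélération a(t) = -80·cos(4·t). En dérivant l'accélération, nous obtenons le jerk: j(t) = 320·sin(4·t). En prenant d/dt de j(t), nous trouvons s(t) = 1280·cos(4·t). De l'équation du snap s(t) = 1280·cos(4·t), nous substituons t = pi/8 pour obtenir s = 0.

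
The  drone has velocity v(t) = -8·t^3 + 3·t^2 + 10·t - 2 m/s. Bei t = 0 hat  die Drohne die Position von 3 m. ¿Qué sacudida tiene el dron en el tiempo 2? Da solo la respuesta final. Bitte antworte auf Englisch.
j(2) = -90.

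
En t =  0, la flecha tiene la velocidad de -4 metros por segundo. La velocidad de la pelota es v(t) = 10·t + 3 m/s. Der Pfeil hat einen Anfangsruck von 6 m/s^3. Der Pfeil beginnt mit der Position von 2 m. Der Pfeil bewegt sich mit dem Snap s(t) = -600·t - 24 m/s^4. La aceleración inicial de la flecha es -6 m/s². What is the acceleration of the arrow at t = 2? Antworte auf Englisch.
We need to integrate our snap equation s(t) = -600·t - 24 2 times. Taking ∫s(t)dt and applying j(0) = 6, we find j(t) = -300·t^2 - 24·t + 6. Integrating jerk and using the initial condition a(0) = -6, we get a(t) = -100·t^3 - 12·t^2 + 6·t - 6. We have acceleration a(t) = -100·t^3 - 12·t^2 + 6·t - 6. Substituting t = 2: a(2) = -842.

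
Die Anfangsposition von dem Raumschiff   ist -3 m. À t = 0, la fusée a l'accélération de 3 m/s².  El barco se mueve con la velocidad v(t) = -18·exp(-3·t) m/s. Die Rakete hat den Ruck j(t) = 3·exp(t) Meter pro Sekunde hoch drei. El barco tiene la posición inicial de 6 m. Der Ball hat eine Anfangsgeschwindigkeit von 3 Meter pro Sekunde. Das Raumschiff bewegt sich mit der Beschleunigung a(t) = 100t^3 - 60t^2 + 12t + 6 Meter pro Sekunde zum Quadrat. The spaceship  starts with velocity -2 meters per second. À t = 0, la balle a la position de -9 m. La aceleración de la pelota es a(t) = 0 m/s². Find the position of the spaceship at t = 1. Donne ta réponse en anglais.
To find the answer, we compute 2 integrals of a(t) = 100·t^3 - 60·t^2 + 12·t + 6. Finding the integral of a(t) and using v(0) = -2: v(t) = 25·t^4 - 20·t^3 + 6·t^2 + 6·t - 2. Finding the integral of v(t) and using x(0) = -3: x(t) = 5·t^5 - 5·t^4 + 2·t^3 + 3·t^2 - 2·t - 3. From the given position equation x(t) = 5·t^5 - 5·t^4 + 2·t^3 + 3·t^2 - 2·t - 3, we substitute t = 1 to get x = 0.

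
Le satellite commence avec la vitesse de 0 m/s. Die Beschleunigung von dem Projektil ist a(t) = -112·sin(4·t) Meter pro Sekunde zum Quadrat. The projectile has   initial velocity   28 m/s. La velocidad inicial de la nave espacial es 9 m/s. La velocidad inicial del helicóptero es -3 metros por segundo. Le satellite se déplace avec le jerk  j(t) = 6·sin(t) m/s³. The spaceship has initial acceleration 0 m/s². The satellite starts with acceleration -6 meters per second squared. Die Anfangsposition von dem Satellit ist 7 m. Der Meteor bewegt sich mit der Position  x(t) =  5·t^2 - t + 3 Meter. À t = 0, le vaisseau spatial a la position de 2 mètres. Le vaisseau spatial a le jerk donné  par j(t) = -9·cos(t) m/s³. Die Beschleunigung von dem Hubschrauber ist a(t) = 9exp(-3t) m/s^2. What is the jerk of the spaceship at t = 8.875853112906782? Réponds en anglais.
Using j(t) = -9·cos(t) and substituting t = 8.875853112906782, we find j = 7.67777397753509.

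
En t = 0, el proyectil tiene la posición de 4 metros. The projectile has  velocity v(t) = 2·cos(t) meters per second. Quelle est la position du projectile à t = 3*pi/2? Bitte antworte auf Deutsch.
Wir müssen die Stammfunktion unserer Gleichung für die Geschwindigkeit v(t) = 2·cos(t) 1-mal finden. Das Integral von der Geschwindigkeit, mit x(0) = 4, ergibt die Position: x(t) = 2·sin(t) + 4. Mit x(t) = 2·sin(t) + 4 und Einsetzen von t = 3*pi/2, finden wir x = 2.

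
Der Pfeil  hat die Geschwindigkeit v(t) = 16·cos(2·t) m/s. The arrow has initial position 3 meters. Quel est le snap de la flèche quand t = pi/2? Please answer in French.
En partant de la vitesse v(t) = 16·cos(2·t), nous prenons 3 dérivées. La dérivée de la vitesse donne l'accélération: a(t) = -32·sin(2·t). En dérivant l'accélération, nous obtenons le jerk: j(t) = -64·cos(2·t). En prenant d/dt de j(t), nous trouvons s(t) = 128·sin(2·t). En utilisant s(t) = 128·sin(2·t) et en substituant t = pi/2, nous trouvons s = 0.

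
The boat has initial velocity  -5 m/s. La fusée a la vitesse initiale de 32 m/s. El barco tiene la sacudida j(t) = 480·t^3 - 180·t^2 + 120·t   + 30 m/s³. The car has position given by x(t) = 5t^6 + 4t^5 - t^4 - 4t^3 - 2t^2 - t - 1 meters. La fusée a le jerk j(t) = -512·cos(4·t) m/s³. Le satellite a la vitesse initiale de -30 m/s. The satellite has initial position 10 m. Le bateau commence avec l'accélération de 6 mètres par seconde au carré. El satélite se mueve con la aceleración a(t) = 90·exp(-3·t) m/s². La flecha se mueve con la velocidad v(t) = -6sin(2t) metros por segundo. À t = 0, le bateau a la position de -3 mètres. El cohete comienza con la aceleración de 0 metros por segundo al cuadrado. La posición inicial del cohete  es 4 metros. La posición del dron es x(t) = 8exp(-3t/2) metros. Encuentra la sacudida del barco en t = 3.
De la ecuación de la sacudida j(t) = 480·t^3 - 180·t^2 + 120·t + 30, sustituimos t = 3 para obtener j = 11730.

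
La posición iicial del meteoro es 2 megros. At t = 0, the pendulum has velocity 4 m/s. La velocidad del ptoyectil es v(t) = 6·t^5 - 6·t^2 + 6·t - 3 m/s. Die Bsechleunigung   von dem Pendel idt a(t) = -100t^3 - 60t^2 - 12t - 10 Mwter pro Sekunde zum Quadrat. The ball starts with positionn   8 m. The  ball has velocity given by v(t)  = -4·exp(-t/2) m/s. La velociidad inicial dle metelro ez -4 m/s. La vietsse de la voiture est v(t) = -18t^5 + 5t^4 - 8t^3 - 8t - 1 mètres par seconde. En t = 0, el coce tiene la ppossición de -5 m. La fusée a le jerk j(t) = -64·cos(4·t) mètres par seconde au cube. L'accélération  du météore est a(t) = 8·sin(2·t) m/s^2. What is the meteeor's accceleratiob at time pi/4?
Using a(t) = 8·sin(2·t) and substituting t = pi/4, we find a = 8.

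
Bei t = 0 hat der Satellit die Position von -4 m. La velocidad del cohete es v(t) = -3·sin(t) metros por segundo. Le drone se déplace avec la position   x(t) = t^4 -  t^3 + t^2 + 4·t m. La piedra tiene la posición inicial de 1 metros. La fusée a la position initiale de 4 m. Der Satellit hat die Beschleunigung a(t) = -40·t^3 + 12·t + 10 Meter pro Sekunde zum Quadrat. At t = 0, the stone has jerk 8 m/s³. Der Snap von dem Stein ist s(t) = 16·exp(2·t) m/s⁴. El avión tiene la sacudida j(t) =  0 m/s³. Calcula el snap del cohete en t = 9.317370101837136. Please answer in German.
Ausgehend von der Geschwindigkeit v(t) = -3·sin(t), nehmen wir 3 Ableitungen. Die Ableitung von der Geschwindigkeit ergibt die Beschleunigung: a(t) = -3·cos(t). Durch Ableiten von der Beschleunigung erhalten wir den Ruck: j(t) = 3·sin(t). Die Ableitung von dem Ruck ergibt den Snap: s(t) = 3·cos(t). Mit s(t) = 3·cos(t) und Einsetzen von t = 9.317370101837136, finden wir s = -2.98271195756780.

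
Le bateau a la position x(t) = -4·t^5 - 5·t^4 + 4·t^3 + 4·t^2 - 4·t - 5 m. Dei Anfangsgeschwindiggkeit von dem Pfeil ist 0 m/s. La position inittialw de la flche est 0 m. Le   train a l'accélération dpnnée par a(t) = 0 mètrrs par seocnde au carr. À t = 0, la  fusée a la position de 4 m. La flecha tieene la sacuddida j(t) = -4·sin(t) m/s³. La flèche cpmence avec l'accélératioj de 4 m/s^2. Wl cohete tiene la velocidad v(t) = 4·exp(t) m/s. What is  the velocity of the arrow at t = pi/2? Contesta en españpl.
Para resolver esto, necesitamos tomar 2 antiderivadas de nuestra ecuación de la sacudida j(t) = -4·sin(t). La antiderivada de la sacudida es la aceleración. Usando a(0) = 4, obtenemos a(t) = 4·cos(t). La antiderivada de la aceleración, con v(0) = 0, da la velocidad: v(t) = 4·sin(t). Tenemos la velocidad v(t) = 4·sin(t). Sustituyendo t = pi/2: v(pi/2) = 4.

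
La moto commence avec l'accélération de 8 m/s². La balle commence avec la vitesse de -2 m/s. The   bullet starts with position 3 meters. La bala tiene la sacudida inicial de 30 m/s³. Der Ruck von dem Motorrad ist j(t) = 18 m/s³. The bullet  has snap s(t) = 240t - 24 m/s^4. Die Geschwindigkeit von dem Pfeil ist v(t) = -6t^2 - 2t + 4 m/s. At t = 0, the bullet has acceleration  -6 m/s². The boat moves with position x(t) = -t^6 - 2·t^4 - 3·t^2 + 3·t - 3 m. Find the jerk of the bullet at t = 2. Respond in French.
Nous devons trouver la primitive de notre équation du snap s(t) = 240·t - 24 1 fois. L'intégrale du snap, avec j(0) = 30, donne le jerk: j(t) = 120·t^2 - 24·t + 30. En utilisant j(t) = 120·t^2 - 24·t + 30 et en substituant t = 2, nous trouvons j = 462.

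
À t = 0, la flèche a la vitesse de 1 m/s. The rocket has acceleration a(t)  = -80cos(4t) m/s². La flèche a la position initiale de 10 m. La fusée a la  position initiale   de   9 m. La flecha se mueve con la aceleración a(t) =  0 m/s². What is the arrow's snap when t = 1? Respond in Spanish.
Debemos derivar nuestra ecuación de la aceleración a(t) = 0 2 veces. La derivada de la aceleración da la sacudida: j(t) = 0. Tomando d/dt de j(t), encontramos s(t) = 0. Usando s(t) = 0 y sustituyendo t = 1, encontramos s = 0.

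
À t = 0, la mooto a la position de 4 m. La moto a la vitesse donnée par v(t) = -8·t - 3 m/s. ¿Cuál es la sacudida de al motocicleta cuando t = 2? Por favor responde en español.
Debemos derivar nuestra ecuación de la velocidad v(t) = -8·t - 3 2 veces. La derivada de la velocidad da la aceleración: a(t) = -8. Tomando d/dt de a(t), encontramos j(t) = 0. De la ecuación de la sacudida j(t) = 0, sustituimos t = 2 para obtener j = 0.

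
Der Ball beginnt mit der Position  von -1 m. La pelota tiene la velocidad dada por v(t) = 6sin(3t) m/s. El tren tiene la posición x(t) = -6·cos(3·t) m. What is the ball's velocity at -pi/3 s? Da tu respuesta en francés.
De l'équation de la vitesse v(t) = 6·sin(3·t), nous substituons t = -pi/3 pour obtenir v = 0.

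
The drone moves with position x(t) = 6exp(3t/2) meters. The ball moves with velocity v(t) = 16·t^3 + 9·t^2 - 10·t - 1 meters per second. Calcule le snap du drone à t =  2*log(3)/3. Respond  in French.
Pour résoudre ceci, nous devons prendre 4 dérivées de notre équation de la position x(t) = 6·exp(3·t/2). En prenant d/dt de x(t), nous trouvons v(t) = 9·exp(3·t/2). La dérivée de la vitesse donne l'accélération: a(t) = 27·exp(3·t/2)/2. La dérivée de l'accélération donne le jerk: j(t) = 81·exp(3·t/2)/4. En prenant d/dt de j(t), nous trouvons s(t) = 243·exp(3·t/2)/8. De l'équation du snap s(t) = 243·exp(3·t/2)/8, nous substituons t = 2*log(3)/3 pour obtenir s = 729/8.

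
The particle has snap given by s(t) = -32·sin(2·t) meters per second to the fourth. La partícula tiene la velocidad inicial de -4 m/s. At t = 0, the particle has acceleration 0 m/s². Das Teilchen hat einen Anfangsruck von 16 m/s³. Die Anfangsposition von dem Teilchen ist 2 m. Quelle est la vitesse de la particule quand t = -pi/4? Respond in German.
Ausgehend von dem Snap s(t) = -32·sin(2·t), nehmen wir 3 Stammfunktionen. Die Stammfunktion von dem Snap ist der Ruck. Mit j(0) = 16 erhalten wir j(t) = 16·cos(2·t). Die Stammfunktion von dem Ruck ist die Beschleunigung. Mit a(0) = 0 erhalten wir a(t) = 8·sin(2·t). Mit ∫a(t)dt und Anwendung von v(0) = -4, finden wir v(t) = -4·cos(2·t). Wir haben die Geschwindigkeit v(t) = -4·cos(2·t). Durch Einsetzen von t = -pi/4: v(-pi/4) = 0.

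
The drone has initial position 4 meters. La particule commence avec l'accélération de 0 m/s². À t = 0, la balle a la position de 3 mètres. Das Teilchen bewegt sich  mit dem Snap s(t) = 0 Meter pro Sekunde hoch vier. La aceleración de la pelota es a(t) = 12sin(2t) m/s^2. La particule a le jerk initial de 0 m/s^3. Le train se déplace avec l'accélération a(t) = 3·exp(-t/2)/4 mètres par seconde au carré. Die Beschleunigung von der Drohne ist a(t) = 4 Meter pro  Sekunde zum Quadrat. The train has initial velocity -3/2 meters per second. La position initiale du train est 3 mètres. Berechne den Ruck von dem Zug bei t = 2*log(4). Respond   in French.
Pour résoudre ceci, nous devons prendre 1 dérivée de notre équation de l'accélération a(t) = 3·exp(-t/2)/4. En dérivant l'accélération, nous obtenons le jerk: j(t) = -3·exp(-t/2)/8. Nous avons le jerk j(t) = -3·exp(-t/2)/8. En substituant t = 2*log(4): j(2*log(4)) = -3/32.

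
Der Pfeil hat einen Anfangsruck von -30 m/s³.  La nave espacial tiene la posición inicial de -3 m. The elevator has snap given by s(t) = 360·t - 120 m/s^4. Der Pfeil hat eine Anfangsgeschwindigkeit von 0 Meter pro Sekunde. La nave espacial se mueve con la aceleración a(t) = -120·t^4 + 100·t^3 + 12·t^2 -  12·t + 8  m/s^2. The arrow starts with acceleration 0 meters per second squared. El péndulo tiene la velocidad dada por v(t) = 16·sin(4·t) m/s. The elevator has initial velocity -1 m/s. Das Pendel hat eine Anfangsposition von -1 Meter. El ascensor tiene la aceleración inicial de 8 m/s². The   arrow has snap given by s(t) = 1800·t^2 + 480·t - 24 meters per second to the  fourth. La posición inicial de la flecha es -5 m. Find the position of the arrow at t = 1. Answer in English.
To find the answer, we compute 4 integrals of s(t) = 1800·t^2 + 480·t - 24. The integral of snap, with j(0) = -30, gives jerk: j(t) = 600·t^3 + 240·t^2 - 24·t - 30. Integrating jerk and using the initial condition a(0) = 0, we get a(t) = 2·t·(75·t^3 + 40·t^2 - 6·t - 15). Integrating acceleration and using the initial condition v(0) = 0, we get v(t) = t^2·(30·t^3 + 20·t^2 - 4·t - 15). The integral of velocity, with x(0) = -5, gives position: x(t) = 5·t^6 + 4·t^5 - t^4 - 5·t^3 - 5. From the given position equation x(t) = 5·t^6 + 4·t^5 - t^4 - 5·t^3 - 5, we substitute t = 1 to get x = -2.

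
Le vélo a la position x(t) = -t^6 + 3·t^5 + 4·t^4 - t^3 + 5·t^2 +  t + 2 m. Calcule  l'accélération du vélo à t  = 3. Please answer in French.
Pour résoudre ceci, nous devons prendre 2 dérivées de notre équation de la position x(t) = -t^6 + 3·t^5 + 4·t^4 - t^3 + 5·t^2 + t + 2. La dérivée de la position donne la vitesse: v(t) = -6·t^5 + 15·t^4 + 16·t^3 - 3·t^2 + 10·t + 1. En prenant d/dt de v(t), nous trouvons a(t) = -30·t^4 + 60·t^3 + 48·t^2 - 6·t + 10. De l'équation de l'accélération a(t) = -30·t^4 + 60·t^3 + 48·t^2 - 6·t + 10, nous substituons t = 3 pour obtenir a = -386.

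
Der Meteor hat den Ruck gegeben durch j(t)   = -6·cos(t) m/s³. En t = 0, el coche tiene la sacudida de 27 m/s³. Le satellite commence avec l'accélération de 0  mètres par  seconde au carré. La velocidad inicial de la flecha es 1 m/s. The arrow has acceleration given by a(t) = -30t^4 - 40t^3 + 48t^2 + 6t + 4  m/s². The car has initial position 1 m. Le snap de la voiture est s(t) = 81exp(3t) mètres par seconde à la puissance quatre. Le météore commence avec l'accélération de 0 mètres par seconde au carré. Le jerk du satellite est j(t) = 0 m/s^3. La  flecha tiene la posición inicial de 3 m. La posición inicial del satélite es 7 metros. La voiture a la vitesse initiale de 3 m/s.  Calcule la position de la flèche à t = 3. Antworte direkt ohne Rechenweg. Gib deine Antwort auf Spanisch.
En t = 3, x = -840.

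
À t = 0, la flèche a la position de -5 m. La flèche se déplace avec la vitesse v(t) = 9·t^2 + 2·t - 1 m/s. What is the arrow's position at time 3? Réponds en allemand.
Wir müssen unsere Gleichung für die Geschwindigkeit v(t) = 9·t^2 + 2·t - 1 1-mal integrieren. Durch Integration von der Geschwindigkeit und Verwendung der Anfangsbedingung x(0) = -5, erhalten wir x(t) = 3·t^3 + t^2 - t - 5. Aus der Gleichung für die Position x(t) = 3·t^3 + t^2 - t - 5, setzen wir t = 3 ein und erhalten x = 82.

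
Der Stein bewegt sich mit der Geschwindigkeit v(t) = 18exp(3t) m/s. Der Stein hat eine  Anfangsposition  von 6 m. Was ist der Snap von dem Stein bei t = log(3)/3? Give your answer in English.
We must differentiate our velocity equation v(t) = 18·exp(3·t) 3 times. Taking d/dt of v(t), we find a(t) = 54·exp(3·t). Taking d/dt of a(t), we find j(t) = 162·exp(3·t). Differentiating jerk, we get snap: s(t) = 486·exp(3·t). Using s(t) = 486·exp(3·t) and substituting t = log(3)/3, we find s = 1458.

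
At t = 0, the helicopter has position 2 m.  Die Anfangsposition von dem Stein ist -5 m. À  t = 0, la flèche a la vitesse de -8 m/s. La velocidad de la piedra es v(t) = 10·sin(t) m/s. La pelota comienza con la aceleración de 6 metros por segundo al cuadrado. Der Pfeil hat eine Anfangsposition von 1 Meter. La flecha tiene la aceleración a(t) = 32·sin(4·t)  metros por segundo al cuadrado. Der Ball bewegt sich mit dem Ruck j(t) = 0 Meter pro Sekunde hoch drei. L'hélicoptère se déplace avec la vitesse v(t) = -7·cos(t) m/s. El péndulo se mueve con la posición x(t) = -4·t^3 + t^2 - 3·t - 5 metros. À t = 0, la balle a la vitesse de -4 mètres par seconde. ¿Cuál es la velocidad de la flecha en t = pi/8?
Debemos encontrar la integral de nuestra ecuación de la aceleración a(t) = 32·sin(4·t) 1 vez. Tomando ∫a(t)dt y aplicando v(0) = -8, encontramos v(t) = -8·cos(4·t). Usando v(t) = -8·cos(4·t) y sustituyendo t = pi/8, encontramos v = 0.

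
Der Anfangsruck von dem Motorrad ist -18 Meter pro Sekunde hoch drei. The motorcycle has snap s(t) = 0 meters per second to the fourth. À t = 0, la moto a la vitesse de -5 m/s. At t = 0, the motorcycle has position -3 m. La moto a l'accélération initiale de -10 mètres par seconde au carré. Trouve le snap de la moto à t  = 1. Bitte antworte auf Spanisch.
Tenemos el snap s(t) = 0. Sustituyendo t = 1: s(1) = 0.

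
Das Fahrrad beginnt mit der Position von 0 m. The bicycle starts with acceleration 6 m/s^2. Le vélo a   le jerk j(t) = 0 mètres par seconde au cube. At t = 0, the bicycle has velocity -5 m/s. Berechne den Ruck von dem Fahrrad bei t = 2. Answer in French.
Nous avons le jerk j(t) = 0. En substituant t = 2: j(2) = 0.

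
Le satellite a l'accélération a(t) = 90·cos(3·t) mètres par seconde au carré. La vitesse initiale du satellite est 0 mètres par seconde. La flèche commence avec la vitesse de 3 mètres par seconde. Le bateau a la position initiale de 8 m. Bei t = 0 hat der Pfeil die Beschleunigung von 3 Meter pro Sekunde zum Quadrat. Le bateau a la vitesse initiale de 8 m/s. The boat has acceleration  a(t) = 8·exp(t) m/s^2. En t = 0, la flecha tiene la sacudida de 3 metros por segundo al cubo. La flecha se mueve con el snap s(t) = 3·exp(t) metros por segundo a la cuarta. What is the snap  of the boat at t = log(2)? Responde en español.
Debemos derivar nuestra ecuación de la aceleración a(t) = 8·exp(t) 2 veces. La derivada de la aceleración da la sacudida: j(t) = 8·exp(t). La derivada de la sacudida da el snap: s(t) = 8·exp(t). Tenemos el snap s(t) = 8·exp(t). Sustituyendo t = log(2): s(log(2)) = 16.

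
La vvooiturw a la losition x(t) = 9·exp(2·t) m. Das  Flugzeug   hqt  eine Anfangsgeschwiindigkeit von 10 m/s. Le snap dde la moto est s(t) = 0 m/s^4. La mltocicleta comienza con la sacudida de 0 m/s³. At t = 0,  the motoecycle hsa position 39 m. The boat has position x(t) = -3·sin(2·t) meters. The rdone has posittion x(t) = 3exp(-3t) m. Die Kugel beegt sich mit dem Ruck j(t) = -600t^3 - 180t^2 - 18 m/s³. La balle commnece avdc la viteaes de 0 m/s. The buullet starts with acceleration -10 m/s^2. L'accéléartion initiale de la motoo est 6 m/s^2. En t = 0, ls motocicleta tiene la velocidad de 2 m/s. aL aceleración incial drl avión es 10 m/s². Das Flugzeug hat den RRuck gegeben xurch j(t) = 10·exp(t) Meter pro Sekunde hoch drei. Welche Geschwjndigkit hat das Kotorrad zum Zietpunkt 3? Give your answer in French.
Pour résoudre ceci, nous devons prendre 3 primitives de notre équation du snap s(t) = 0. En intégrant le snap et en utilisant la condition initiale j(0) = 0, nous obtenons j(t) = 0. En prenant ∫j(t)dt et en appliquant a(0) = 6, nous trouvons a(t) = 6. L'intégrale de l'accélération est la vitesse. En utilisant v(0) = 2, nous obtenons v(t) = 6·t + 2. Nous avons la vitesse v(t) = 6·t + 2. En substituant t = 3: v(3) = 20.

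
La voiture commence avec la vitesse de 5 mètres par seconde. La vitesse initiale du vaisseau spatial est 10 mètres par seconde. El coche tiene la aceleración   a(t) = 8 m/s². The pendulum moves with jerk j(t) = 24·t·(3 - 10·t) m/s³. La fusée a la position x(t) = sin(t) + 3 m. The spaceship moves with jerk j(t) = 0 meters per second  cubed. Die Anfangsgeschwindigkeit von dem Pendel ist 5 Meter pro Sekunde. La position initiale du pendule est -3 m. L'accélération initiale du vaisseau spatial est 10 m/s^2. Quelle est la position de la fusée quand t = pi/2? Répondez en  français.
Nous avons la position x(t) = sin(t) + 3. En substituant t = pi/2: x(pi/2) = 4.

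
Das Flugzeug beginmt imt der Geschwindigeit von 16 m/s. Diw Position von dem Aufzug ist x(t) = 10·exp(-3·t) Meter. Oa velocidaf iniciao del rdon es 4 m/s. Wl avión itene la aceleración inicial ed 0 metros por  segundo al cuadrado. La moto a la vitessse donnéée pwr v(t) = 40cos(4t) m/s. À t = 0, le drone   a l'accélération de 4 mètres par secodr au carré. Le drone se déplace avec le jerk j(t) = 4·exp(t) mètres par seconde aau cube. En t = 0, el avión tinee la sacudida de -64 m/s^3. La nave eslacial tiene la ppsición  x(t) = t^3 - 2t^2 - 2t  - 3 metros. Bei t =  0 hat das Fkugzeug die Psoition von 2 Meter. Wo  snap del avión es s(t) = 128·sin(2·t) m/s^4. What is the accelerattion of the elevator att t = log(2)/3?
We must differentiate our position equation x(t) = 10·exp(-3·t) 2 times. Differentiating position, we get velocity: v(t) = -30·exp(-3·t). Taking d/dt of v(t), we find a(t) = 90·exp(-3·t). We have acceleration a(t) = 90·exp(-3·t). Substituting t = log(2)/3: a(log(2)/3) = 45.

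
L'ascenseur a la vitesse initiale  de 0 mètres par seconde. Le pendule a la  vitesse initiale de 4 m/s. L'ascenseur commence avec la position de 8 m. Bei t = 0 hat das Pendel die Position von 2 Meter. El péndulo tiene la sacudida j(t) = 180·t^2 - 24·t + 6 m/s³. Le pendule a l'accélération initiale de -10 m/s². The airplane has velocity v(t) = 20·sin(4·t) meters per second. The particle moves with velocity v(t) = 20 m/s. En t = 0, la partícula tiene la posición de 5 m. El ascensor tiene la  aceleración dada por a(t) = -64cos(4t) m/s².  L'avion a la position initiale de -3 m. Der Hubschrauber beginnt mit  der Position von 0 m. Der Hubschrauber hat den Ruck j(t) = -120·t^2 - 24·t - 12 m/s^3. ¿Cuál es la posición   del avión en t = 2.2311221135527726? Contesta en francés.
En partant de la vitesse v(t) = 20·sin(4·t), nous prenons 1 intégrale. En prenant ∫v(t)dt et en appliquant x(0) = -3, nous trouvons x(t) = 2 - 5·cos(4·t). Nous avons la position x(t) = 2 - 5·cos(4·t). En substituant t = 2.2311221135527726: x(2.2311221135527726) = 6.38721864138901.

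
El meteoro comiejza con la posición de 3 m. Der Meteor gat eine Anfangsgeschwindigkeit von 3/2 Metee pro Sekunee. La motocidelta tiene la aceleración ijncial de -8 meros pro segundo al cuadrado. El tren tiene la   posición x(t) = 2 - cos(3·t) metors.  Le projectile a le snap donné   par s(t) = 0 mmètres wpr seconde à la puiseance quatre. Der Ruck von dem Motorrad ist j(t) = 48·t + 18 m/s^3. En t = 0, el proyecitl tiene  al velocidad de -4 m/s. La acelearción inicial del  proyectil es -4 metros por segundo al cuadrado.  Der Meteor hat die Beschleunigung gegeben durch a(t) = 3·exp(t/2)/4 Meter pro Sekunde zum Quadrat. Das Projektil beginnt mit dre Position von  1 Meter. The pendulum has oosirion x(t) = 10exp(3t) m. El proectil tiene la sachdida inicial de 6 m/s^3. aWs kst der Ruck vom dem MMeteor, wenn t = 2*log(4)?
Wir müssen unsere Gleichung für die Beschleunigung a(t) = 3·exp(t/2)/4 1-mal ableiten. Durch Ableiten von der Beschleunigung erhalten wir den Ruck: j(t) = 3·exp(t/2)/8. Aus der Gleichung für den Ruck j(t) = 3·exp(t/2)/8, setzen wir t = 2*log(4) ein und erhalten j = 3/2.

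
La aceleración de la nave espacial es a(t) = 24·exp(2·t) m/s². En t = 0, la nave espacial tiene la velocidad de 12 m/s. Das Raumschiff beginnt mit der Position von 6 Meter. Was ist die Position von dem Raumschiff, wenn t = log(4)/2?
Um dies zu lösen, müssen wir 2 Stammfunktionen unserer Gleichung für die Beschleunigung a(t) = 24·exp(2·t) finden. Durch Integration von der Beschleunigung und Verwendung der Anfangsbedingung v(0) = 12, erhalten wir v(t) = 12·exp(2·t). Mit ∫v(t)dt und Anwendung von x(0) = 6, finden wir x(t) = 6·exp(2·t). Aus der Gleichung für die Position x(t) = 6·exp(2·t), setzen wir t = log(4)/2 ein und erhalten x = 24.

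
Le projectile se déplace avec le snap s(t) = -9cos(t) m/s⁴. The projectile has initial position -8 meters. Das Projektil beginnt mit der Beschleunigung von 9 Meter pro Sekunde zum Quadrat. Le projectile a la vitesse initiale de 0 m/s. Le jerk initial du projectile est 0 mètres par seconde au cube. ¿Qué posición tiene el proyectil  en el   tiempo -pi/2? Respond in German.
Um dies zu lösen, müssen wir 4 Stammfunktionen unserer Gleichung für den Snap s(t) = -9·cos(t) finden. Die Stammfunktion von dem Snap, mit j(0) = 0, ergibt den Ruck: j(t) = -9·sin(t). Die Stammfunktion von dem Ruck, mit a(0) = 9, ergibt die Beschleunigung: a(t) = 9·cos(t). Durch Integration von der Beschleunigung und Verwendung der Anfangsbedingung v(0) = 0, erhalten wir v(t) = 9·sin(t). Durch Integration von der Geschwindigkeit und Verwendung der Anfangsbedingung x(0) = -8, erhalten wir x(t) = 1 - 9·cos(t). Mit x(t) = 1 - 9·cos(t) und Einsetzen von t = -pi/2, finden wir x = 1.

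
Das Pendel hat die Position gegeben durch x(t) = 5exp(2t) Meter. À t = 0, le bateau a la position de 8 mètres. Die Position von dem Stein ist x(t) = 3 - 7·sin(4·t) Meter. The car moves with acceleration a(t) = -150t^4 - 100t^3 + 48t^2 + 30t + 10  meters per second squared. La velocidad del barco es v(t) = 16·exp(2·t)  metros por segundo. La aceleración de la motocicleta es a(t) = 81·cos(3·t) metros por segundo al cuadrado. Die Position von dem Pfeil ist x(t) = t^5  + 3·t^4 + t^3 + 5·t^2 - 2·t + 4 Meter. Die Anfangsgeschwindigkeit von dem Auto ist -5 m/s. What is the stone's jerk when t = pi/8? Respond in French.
En partant de la position x(t) = 3 - 7·sin(4·t), nous prenons 3 dérivées. La dérivée de la position donne la vitesse: v(t) = -28·cos(4·t). En prenant d/dt de v(t), nous trouvons a(t) = 112·sin(4·t). La dérivée de l'accélération donne le jerk: j(t) = 448·cos(4·t). En utilisant j(t) = 448·cos(4·t) et en substituant t = pi/8, nous trouvons j = 0.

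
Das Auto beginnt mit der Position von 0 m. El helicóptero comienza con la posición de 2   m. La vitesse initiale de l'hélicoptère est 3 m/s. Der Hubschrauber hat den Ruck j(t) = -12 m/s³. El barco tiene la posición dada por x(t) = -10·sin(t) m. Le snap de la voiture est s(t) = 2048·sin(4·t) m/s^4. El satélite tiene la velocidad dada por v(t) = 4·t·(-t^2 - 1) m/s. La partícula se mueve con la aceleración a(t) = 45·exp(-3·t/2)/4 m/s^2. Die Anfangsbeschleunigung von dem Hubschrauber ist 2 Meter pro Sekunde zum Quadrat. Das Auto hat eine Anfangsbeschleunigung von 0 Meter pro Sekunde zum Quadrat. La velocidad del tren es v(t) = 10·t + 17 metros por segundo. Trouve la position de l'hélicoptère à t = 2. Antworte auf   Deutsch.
Ausgehend von dem Ruck j(t) = -12, nehmen wir 3 Stammfunktionen. Das Integral von dem Ruck, mit a(0) = 2, ergibt die Beschleunigung: a(t) = 2 - 12·t. Mit ∫a(t)dt und Anwendung von v(0) = 3, finden wir v(t) = -6·t^2 + 2·t + 3. Die Stammfunktion von der Geschwindigkeit, mit x(0) = 2, ergibt die Position: x(t) = -2·t^3 + t^2 + 3·t + 2. Mit x(t) = -2·t^3 + t^2 + 3·t + 2 und Einsetzen von t = 2, finden wir x = -4.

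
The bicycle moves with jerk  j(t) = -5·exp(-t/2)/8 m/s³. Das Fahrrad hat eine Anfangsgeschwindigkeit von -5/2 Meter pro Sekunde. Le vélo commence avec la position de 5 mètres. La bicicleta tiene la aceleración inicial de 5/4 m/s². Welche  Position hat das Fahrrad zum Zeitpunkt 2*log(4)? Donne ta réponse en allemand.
Wir müssen die Stammfunktion unserer Gleichung für den Ruck j(t) = -5·exp(-t/2)/8 3-mal finden. Das Integral von dem Ruck, mit a(0) = 5/4, ergibt die Beschleunigung: a(t) = 5·exp(-t/2)/4. Mit ∫a(t)dt und Anwendung von v(0) = -5/2, finden wir v(t) = -5·exp(-t/2)/2. Die Stammfunktion von der Geschwindigkeit, mit x(0) = 5, ergibt die Position: x(t) = 5·exp(-t/2). Wir haben die Position x(t) = 5·exp(-t/2). Durch Einsetzen von t = 2*log(4): x(2*log(4)) = 5/4.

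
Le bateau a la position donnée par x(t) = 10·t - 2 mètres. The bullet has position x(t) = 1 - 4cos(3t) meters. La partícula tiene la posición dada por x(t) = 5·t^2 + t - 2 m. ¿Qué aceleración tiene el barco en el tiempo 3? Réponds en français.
En partant de la position x(t) = 10·t - 2, nous prenons 2 dérivées. En prenant d/dt de x(t), nous trouvons v(t) = 10. En dérivant la vitesse, nous obtenons l'accélération: a(t) = 0. De l'équation de l'accélération a(t) = 0, nous substituons t = 3 pour obtenir a = 0.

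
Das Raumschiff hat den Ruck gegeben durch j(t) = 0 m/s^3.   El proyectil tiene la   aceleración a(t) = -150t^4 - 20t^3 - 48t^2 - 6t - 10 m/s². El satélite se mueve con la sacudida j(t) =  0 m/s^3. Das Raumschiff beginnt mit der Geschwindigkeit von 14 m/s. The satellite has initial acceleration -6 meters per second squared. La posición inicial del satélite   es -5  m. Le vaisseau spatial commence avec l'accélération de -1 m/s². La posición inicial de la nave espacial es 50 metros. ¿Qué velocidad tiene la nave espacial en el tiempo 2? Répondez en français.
Nous devons trouver l'intégrale de notre équation du jerk j(t) = 0 2 fois. La primitive du jerk, avec a(0) = -1, donne l'accélération: a(t) = -1. L'intégrale de l'accélération, avec v(0) = 14, donne la vitesse: v(t) = 14 - t. De l'équation de la vitesse v(t) = 14 - t, nous substituons t = 2 pour obtenir v = 12.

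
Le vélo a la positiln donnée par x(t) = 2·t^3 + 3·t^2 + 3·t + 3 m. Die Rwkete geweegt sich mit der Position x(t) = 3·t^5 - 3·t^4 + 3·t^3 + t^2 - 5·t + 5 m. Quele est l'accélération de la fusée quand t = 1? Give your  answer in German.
Wir müssen unsere Gleichung für die Position x(t) = 3·t^5 - 3·t^4 + 3·t^3 + t^2 - 5·t + 5 2-mal ableiten. Die Ableitung von der Position ergibt die Geschwindigkeit: v(t) = 15·t^4 - 12·t^3 + 9·t^2 + 2·t - 5. Durch Ableiten von der Geschwindigkeit erhalten wir die Beschleunigung: a(t) = 60·t^3 - 36·t^2 + 18·t + 2. Wir haben die Beschleunigung a(t) = 60·t^3 - 36·t^2 + 18·t + 2. Durch Einsetzen von t = 1: a(1) = 44.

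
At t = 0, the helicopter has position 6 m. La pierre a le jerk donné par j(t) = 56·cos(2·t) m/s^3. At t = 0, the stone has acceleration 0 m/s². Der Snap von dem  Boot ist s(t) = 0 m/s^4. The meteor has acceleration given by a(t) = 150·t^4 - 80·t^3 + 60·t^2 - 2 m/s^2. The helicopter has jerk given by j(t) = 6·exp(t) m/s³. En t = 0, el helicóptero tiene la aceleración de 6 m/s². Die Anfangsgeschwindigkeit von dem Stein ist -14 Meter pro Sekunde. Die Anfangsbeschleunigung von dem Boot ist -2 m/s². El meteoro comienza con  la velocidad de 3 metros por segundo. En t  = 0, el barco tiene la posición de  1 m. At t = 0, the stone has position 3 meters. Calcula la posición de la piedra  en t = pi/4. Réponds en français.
Pour résoudre ceci, nous devons prendre 3 intégrales de notre équation du jerk j(t) = 56·cos(2·t). En prenant ∫j(t)dt et en appliquant a(0) = 0, nous trouvons a(t) = 28·sin(2·t). La primitive de l'accélération est la vitesse. En utilisant v(0) = -14, nous obtenons v(t) = -14·cos(2·t). En prenant ∫v(t)dt et en appliquant x(0) = 3, nous trouvons x(t) = 3 - 7·sin(2·t). Nous avons la position x(t) = 3 - 7·sin(2·t). En substituant t = pi/4: x(pi/4) = -4.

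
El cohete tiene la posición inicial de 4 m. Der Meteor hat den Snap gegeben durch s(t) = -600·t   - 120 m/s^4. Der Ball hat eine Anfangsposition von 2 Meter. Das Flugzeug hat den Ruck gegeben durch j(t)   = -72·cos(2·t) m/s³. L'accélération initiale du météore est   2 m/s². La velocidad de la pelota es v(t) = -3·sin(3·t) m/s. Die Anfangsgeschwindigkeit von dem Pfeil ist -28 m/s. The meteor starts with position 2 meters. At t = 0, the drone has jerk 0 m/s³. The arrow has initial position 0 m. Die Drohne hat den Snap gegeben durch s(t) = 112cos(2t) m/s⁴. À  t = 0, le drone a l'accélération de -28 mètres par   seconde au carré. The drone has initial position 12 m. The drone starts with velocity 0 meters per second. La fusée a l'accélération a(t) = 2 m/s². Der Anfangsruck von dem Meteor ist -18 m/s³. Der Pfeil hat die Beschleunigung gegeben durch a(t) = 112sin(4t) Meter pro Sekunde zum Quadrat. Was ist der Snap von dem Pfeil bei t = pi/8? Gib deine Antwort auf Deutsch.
Um dies zu lösen, müssen wir 2 Ableitungen unserer Gleichung für die Beschleunigung a(t) = 112·sin(4·t) nehmen. Durch Ableiten von der Beschleunigung erhalten wir den Ruck: j(t) = 448·cos(4·t). Mit d/dt von j(t) finden wir s(t) = -1792·sin(4·t). Wir haben den Snap s(t) = -1792·sin(4·t). Durch Einsetzen von t = pi/8: s(pi/8) = -1792.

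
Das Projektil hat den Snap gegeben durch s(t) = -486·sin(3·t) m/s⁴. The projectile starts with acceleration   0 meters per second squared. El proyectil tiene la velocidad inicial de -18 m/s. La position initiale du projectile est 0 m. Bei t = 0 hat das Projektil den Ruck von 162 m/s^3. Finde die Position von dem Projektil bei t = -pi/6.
Wir müssen die Stammfunktion unserer Gleichung für den Snap s(t) = -486·sin(3·t) 4-mal finden. Mit ∫s(t)dt und Anwendung von j(0) = 162, finden wir j(t) = 162·cos(3·t). Durch Integration von dem Ruck und Verwendung der Anfangsbedingung a(0) = 0, erhalten wir a(t) = 54·sin(3·t). Die Stammfunktion von der Beschleunigung, mit v(0) = -18, ergibt die Geschwindigkeit: v(t) = -18·cos(3·t). Die Stammfunktion von der Geschwindigkeit, mit x(0) = 0, ergibt die Position: x(t) = -6·sin(3·t). Aus der Gleichung für die Position x(t) = -6·sin(3·t), setzen wir t = -pi/6 ein und erhalten x = 6.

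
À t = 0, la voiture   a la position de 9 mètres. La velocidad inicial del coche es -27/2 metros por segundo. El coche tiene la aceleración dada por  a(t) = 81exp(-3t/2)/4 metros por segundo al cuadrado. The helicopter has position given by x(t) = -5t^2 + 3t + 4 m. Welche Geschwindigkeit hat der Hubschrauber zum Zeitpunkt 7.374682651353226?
Ausgehend von der Position x(t) = -5·t^2 + 3·t + 4, nehmen wir 1 Ableitung. Mit d/dt von x(t) finden wir v(t) = 3 - 10·t. Wir haben die Geschwindigkeit v(t) = 3 - 10·t. Durch Einsetzen von t = 7.374682651353226: v(7.374682651353226) = -70.7468265135323.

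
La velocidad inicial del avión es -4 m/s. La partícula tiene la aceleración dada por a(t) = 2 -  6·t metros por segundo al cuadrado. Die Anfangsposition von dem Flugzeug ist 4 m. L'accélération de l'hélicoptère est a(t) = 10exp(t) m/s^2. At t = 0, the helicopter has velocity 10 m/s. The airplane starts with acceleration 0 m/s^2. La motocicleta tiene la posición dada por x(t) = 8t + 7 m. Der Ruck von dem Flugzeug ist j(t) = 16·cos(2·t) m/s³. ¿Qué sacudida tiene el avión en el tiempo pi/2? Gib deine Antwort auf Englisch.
From the given jerk equation j(t) = 16·cos(2·t), we substitute t = pi/2 to get j = -16.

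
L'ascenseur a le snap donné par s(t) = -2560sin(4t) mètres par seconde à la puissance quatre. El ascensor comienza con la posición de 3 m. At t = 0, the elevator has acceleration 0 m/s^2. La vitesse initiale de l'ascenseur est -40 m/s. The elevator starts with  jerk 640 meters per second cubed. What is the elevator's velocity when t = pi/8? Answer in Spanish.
Necesitamos integrar nuestra ecuación del snap s(t) = -2560·sin(4·t) 3 veces. Tomando ∫s(t)dt y aplicando j(0) = 640, encontramos j(t) = 640·cos(4·t). La antiderivada de la sacudida es la aceleración. Usando a(0) = 0, obtenemos a(t) = 160·sin(4·t). Tomando ∫a(t)dt y aplicando v(0) = -40, encontramos v(t) = -40·cos(4·t). Tenemos la velocidad v(t) = -40·cos(4·t). Sustituyendo t = pi/8: v(pi/8) = 0.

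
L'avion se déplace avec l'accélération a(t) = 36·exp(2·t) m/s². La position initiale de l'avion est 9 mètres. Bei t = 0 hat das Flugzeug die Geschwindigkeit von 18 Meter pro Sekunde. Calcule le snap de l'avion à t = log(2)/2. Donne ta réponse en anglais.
Starting from acceleration a(t) = 36·exp(2·t), we take 2 derivatives. Differentiating acceleration, we get jerk: j(t) = 72·exp(2·t). Taking d/dt of j(t), we find s(t) = 144·exp(2·t). Using s(t) = 144·exp(2·t) and substituting t = log(2)/2, we find s = 288.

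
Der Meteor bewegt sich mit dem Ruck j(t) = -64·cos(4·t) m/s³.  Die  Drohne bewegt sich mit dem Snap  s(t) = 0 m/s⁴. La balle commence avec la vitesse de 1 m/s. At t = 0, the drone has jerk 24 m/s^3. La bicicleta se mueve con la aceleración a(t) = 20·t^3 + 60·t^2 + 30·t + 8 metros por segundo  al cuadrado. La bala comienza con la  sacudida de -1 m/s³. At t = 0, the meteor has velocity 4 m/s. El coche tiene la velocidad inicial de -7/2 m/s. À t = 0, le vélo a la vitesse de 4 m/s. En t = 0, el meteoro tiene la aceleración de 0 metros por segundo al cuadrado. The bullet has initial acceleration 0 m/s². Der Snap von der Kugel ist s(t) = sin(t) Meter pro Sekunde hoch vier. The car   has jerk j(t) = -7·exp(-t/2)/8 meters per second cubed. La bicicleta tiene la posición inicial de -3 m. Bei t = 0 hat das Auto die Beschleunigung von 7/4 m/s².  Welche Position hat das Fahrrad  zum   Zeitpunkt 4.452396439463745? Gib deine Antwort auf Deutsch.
Ausgehend von der Beschleunigung a(t) = 20·t^3 + 60·t^2 + 30·t + 8, nehmen wir 2 Integrale. Das Integral von der Beschleunigung ist die Geschwindigkeit. Mit v(0) = 4 erhalten wir v(t) = 5·t^4 + 20·t^3 + 15·t^2 + 8·t + 4. Das Integral von der Geschwindigkeit, mit x(0) = -3, ergibt die Position: x(t) = t^5 + 5·t^4 + 5·t^3 + 4·t^2 + 4·t - 3. Aus der Gleichung für die Position x(t) = t^5 + 5·t^4 + 5·t^3 + 4·t^2 + 4·t - 3, setzen wir t = 4.452396439463745 ein und erhalten x = 4250.06707401819.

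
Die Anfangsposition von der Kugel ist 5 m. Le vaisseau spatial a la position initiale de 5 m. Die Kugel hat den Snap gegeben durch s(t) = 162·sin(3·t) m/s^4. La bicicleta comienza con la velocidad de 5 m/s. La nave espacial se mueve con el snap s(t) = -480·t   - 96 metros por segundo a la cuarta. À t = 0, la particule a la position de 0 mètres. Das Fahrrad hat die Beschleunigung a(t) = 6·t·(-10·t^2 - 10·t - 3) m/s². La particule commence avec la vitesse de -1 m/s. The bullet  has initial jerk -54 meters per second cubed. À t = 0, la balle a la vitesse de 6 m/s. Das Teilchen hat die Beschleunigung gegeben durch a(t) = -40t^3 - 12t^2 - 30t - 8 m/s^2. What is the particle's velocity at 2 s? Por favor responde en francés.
En partant de l'accélération a(t) = -40·t^3 - 12·t^2 - 30·t - 8, nous prenons 1 primitive. En prenant ∫a(t)dt et en appliquant v(0) = -1, nous trouvons v(t) = -10·t^4 - 4·t^3 - 15·t^2 - 8·t - 1. En utilisant v(t) = -10·t^4 - 4·t^3 - 15·t^2 - 8·t - 1 et en substituant t = 2, nous trouvons v = -269.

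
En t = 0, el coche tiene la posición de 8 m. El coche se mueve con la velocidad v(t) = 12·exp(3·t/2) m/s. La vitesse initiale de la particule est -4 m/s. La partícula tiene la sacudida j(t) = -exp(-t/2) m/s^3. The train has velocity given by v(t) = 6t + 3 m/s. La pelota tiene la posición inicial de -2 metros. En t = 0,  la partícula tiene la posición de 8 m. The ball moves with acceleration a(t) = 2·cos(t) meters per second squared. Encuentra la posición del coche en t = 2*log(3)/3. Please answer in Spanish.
Necesitamos integrar nuestra ecuación de la velocidad v(t) = 12·exp(3·t/2) 1 vez. La integral de la velocidad es la posición. Usando x(0) = 8, obtenemos x(t) = 8·exp(3·t/2). Usando x(t) = 8·exp(3·t/2) y sustituyendo t = 2*log(3)/3, encontramos x = 24.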